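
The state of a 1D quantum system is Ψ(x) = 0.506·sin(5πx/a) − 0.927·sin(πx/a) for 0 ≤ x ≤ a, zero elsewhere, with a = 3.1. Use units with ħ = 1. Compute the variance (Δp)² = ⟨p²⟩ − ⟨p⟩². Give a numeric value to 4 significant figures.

6.685

Compute ⟨p⟩ and ⟨p²⟩ separately; (Δp)² = ⟨p²⟩ − ⟨p⟩².
d²/dx² sin(jπx/a) = −(jπ/a)²·sin(jπx/a); on 0 ≤ x ≤ a, ∫sin²(jπx/a) dx = a/2 and ∫sin(jπx/a)·sin(lπx/a) dx = 0 for j ≠ l, so only diagonal terms survive in ∫|Ψ|² and ∫Ψ·Ψ″; ∫Ψ·Ψ′ dx = [Ψ²/2] between the walls = 0.
Normalization: ∫|Ψ|² dx = 1.7288.
⟨p⟩ = 0.0000 and ⟨p²⟩ = 6.6851.
(Δp)² = 6.6851 − (0.0000)² = 6.6851.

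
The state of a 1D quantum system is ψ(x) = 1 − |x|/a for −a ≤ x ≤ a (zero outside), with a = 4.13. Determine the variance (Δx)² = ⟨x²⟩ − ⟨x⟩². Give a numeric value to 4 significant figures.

1.706

Compute ⟨x⟩ and ⟨x²⟩ separately, then (Δx)² = ⟨x²⟩ − ⟨x⟩².
ψ is even, so ∫ over [−a, a] = 2∫₀ᵃ with ψ = 1 − x/a there: ∫₀ᵃ (1 − x/a)² dx = a/3, ∫₀ᵃ x²(1 − x/a)² dx = a³/30, ∫₀ᵃ x⁴(1 − x/a)² dx = a⁵/105.
Normalization: ∫|ψ|² dx = 2.7533.
⟨x⟩ = 0.0000 and ⟨x²⟩ = 1.7057.
(Δx)² = 1.7057 − (0.0000)² = 1.7057.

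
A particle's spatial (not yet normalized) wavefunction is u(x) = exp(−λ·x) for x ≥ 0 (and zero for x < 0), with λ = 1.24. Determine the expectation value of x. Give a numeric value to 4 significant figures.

⟨x⟩ = ∫ x·|u|² dx / ∫|u|² dx (integrals over the domain).
Every integrand reduces to terms xʲ·e^(−2λx) on [0, ∞); use ∫₀^∞ xʲ·e^(−2λx) dx = j!/(2λ)^(j+1).
State is unnormalized: ∫|u|² dx = 0.40323, and ∫u*·x·u dx = 0.16259, so ⟨x⟩ = 0.16259 / 0.40323.
⟨x⟩ = 0.40323.

0.4032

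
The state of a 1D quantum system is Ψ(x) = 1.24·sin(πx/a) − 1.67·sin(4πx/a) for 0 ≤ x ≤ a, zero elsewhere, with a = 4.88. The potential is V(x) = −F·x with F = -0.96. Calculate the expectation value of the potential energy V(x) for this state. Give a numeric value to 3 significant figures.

⟨V⟩ = ∫ V(x)·|Ψ|² dx / ∫|Ψ|² dx.
On 0 ≤ x ≤ a (j ≠ l): ∫sin²(jπx/a) dx = a/2, ∫sin(jπx/a)·sin(lπx/a) dx = 0; diagonal moments ∫x·sin²(jπx/a) dx = a²/4, ∫x²·sin²(jπx/a) dx = a³·(1/6 − 1/(4j²π²)); cross terms ∫x·sin(jπx/a)·sin(lπx/a) dx = 0 for j + l even and −4jla²/(π²(j² − l²)²) for j + l odd, ∫x²·sin(jπx/a)·sin(lπx/a) dx = (−1)^(j+l)·4jla³/(π²(j² − l²)²); higher powers the same way via product-to-sum and parts.
State is unnormalized: ∫|Ψ|² dx = 10.557, and ∫Ψ*·V(x)·Ψ dx = 25.410, so ⟨V⟩ = 25.410 / 10.557.
⟨V⟩ = 2.4070.

2.41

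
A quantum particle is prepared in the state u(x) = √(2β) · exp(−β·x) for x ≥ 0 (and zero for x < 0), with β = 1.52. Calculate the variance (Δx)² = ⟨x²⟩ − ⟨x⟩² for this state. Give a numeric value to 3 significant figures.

Compute ⟨x⟩ and ⟨x²⟩ separately, then (Δx)² = ⟨x²⟩ − ⟨x⟩².
Every integrand reduces to terms xʲ·e^(−2βx) on [0, ∞); use ∫₀^∞ xʲ·e^(−2βx) dx = j!/(2β)^(j+1).
⟨x⟩ = 0.32895 and ⟨x²⟩ = 0.21641.
(Δx)² = 0.21641 − (0.32895)² = 0.10821.

0.108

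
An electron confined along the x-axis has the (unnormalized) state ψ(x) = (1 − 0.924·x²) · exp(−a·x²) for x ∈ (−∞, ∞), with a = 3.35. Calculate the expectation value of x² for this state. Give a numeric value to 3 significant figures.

⟨x²⟩ = ∫ x²·|ψ|² dx / ∫|ψ|² dx (integrals over the domain).
Expand each integrand as polynomial × e^(−2ax²) and use ∫x^(2j)·e^(−2ax²) dx = (2j−1)!!/(4a)^j · √(π/(2a)), odd powers → 0; here √(π/(2a)) = 0.68476.
State is unnormalized: ∫|ψ|² dx = 0.60009, and ∫ψ*·x²·ψ dx = 0.033604, so ⟨x²⟩ = 0.033604 / 0.60009.
⟨x²⟩ = 0.055998.

0.0560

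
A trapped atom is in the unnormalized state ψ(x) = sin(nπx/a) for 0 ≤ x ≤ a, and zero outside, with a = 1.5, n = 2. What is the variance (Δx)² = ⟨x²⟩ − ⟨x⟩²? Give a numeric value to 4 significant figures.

0.1590

Compute ⟨x⟩ and ⟨x²⟩ separately, then (Δx)² = ⟨x²⟩ − ⟨x⟩².
With sin²θ = (1 − cos2θ)/2 on 0 ≤ x ≤ a: ∫sin²(nπx/a) dx = a/2, ∫x·sin²(nπx/a) dx = a²/4, ∫x²·sin²(nπx/a) dx = a³·(1/6 − 1/(4n²π²)); higher powers xᵏ the same way, integrating xᵏ·cos(2nπx/a) by parts.
Normalization: ∫|ψ|² dx = 0.75000.
⟨x⟩ = 0.75000 and ⟨x²⟩ = 0.72150.
(Δx)² = 0.72150 − (0.75000)² = 0.15900.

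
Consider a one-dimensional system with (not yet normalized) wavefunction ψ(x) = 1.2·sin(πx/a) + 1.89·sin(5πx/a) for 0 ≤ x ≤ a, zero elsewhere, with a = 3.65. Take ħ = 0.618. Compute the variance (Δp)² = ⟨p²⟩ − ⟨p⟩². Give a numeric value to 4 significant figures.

5.123

Compute ⟨p⟩ and ⟨p²⟩ separately; (Δp)² = ⟨p²⟩ − ⟨p⟩².
d²/dx² sin(jπx/a) = −(jπ/a)²·sin(jπx/a); on 0 ≤ x ≤ a, ∫sin²(jπx/a) dx = a/2 and ∫sin(jπx/a)·sin(lπx/a) dx = 0 for j ≠ l, so only diagonal terms survive in ∫|ψ|² and ∫ψ·ψ″; ∫ψ·ψ′ dx = [ψ²/2] between the walls = 0.
Normalization: ∫|ψ|² dx = 9.1471.
⟨p⟩ = 0.0000 and ⟨p²⟩ = 5.1225.
(Δp)² = 5.1225 − (0.0000)² = 5.1225.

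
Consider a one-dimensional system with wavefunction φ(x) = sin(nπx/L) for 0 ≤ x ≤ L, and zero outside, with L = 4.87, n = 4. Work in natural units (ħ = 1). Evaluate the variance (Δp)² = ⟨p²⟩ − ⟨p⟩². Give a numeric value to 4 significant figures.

Compute ⟨p⟩ and ⟨p²⟩ separately; (Δp)² = ⟨p²⟩ − ⟨p⟩².
d/dx sin(nπx/L) = (nπ/L)·cos(nπx/L) and d²/dx² sin(nπx/L) = −(nπ/L)²·sin(nπx/L); on 0 ≤ x ≤ L, ∫sin²(nπx/L) dx = L/2 and ∫sin(nπx/L)·cos(nπx/L) dx = 0.
Normalization: ∫|φ|² dx = 2.4350.
⟨p⟩ = 0.0000 and ⟨p²⟩ = 6.6583.
(Δp)² = 6.6583 − (0.0000)² = 6.6583.

6.658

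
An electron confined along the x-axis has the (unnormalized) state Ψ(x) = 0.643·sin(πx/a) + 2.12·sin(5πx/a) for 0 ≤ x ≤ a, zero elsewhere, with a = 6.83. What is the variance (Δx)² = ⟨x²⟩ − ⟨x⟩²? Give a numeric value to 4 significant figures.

3.784

Compute ⟨x⟩ and ⟨x²⟩ separately, then (Δx)² = ⟨x²⟩ − ⟨x⟩².
On 0 ≤ x ≤ a (j ≠ l): ∫sin²(jπx/a) dx = a/2, ∫sin(jπx/a)·sin(lπx/a) dx = 0; diagonal moments ∫x·sin²(jπx/a) dx = a²/4, ∫x²·sin²(jπx/a) dx = a³·(1/6 − 1/(4j²π²)); cross terms ∫x·sin(jπx/a)·sin(lπx/a) dx = 0 for j + l even and −4jla²/(π²(j² − l²)²) for j + l odd, ∫x²·sin(jπx/a)·sin(lπx/a) dx = (−1)^(j+l)·4jla³/(π²(j² − l²)²); higher powers the same way via product-to-sum and parts.
Normalization: ∫|Ψ|² dx = 16.760.
⟨x⟩ = 3.4150 and ⟨x²⟩ = 15.446.
(Δx)² = 15.446 − (3.4150)² = 3.7841.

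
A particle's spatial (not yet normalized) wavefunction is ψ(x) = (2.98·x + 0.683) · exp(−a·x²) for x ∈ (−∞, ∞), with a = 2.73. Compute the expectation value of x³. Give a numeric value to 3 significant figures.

0.0800

⟨x³⟩ = ∫ x³·|ψ|² dx / ∫|ψ|² dx (integrals over the domain).
Expand each integrand as polynomial × e^(−2ax²) and use ∫x^(2j)·e^(−2ax²) dx = (2j−1)!!/(4a)^j · √(π/(2a)), odd powers → 0; here √(π/(2a)) = 0.75854.
State is unnormalized: ∫|ψ|² dx = 0.97071, and ∫ψ*·x³·ψ dx = 0.077682, so ⟨x³⟩ = 0.077682 / 0.97071.
⟨x³⟩ = 0.080026.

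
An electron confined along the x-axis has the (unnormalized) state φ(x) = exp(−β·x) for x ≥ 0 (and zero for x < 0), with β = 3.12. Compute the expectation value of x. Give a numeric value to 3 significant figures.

0.160

⟨x⟩ = ∫ x·|φ|² dx / ∫|φ|² dx (integrals over the domain).
Every integrand reduces to terms xʲ·e^(−2βx) on [0, ∞); use ∫₀^∞ xʲ·e^(−2βx) dx = j!/(2β)^(j+1).
State is unnormalized: ∫|φ|² dx = 0.16026, and ∫φ*·x·φ dx = 0.025682, so ⟨x⟩ = 0.025682 / 0.16026.
⟨x⟩ = 0.16026.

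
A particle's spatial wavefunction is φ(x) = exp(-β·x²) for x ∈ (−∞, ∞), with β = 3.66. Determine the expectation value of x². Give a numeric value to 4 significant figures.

0.06831

⟨x²⟩ = ∫ x²·|φ|² dx / ∫|φ|² dx (integrals over the domain).
Gaussian moments: ∫x^(2j)·e^(−2βx²) dx = (2j−1)!!/(4β)^j · √(π/(2β)), odd powers integrate to 0; here √(π/(2β)) = 0.65512.
State is unnormalized: ∫|φ|² dx = 0.65512, and ∫φ*·x²·φ dx = 0.044748, so ⟨x²⟩ = 0.044748 / 0.65512.
⟨x²⟩ = 0.068306.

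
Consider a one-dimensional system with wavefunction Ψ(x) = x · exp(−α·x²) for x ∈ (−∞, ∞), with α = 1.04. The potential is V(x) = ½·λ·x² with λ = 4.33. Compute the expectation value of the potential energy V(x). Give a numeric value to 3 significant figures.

⟨V⟩ = ∫ V(x)·|Ψ|² dx / ∫|Ψ|² dx.
Expand each integrand as polynomial × e^(−2αx²) and use ∫x^(2j)·e^(−2αx²) dx = (2j−1)!!/(4α)^j · √(π/(2α)), odd powers → 0; here √(π/(2α)) = 1.2290.
State is unnormalized: ∫|Ψ|² dx = 0.29543, and ∫Ψ*·V(x)·Ψ dx = 0.46125, so ⟨V⟩ = 0.46125 / 0.29543.
⟨V⟩ = 1.5613.

1.56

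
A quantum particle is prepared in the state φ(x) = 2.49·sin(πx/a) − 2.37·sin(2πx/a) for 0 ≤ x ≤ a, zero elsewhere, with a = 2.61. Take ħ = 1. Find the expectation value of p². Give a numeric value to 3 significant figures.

3.51

p² φ = −ħ² d²φ/dx²; ⟨p²⟩ = −ħ² ∫ φ*·φ'' dx / ∫|φ|² dx.
d²/dx² sin(jπx/a) = −(jπ/a)²·sin(jπx/a); on 0 ≤ x ≤ a, ∫sin²(jπx/a) dx = a/2 and ∫sin(jπx/a)·sin(lπx/a) dx = 0 for j ≠ l, so only diagonal terms survive in ∫|φ|² and ∫φ·φ″; ∫φ·φ′ dx = [φ²/2] between the walls = 0.
State is unnormalized: ∫|φ|² dx = 15.421, and ∫φ*·(−ħ² φ'') dx = 54.203, so ⟨p²⟩ = 54.203 / 15.421.
⟨p²⟩ = 3.5148.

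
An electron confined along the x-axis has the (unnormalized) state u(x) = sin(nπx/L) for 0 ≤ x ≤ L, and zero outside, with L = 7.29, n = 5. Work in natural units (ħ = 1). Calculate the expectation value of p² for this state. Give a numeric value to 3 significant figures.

4.64

p² u = −ħ² d²u/dx²; ⟨p²⟩ = −ħ² ∫ u*·u'' dx / ∫|u|² dx.
d/dx sin(nπx/L) = (nπ/L)·cos(nπx/L) and d²/dx² sin(nπx/L) = −(nπ/L)²·sin(nπx/L); on 0 ≤ x ≤ L, ∫sin²(nπx/L) dx = L/2 and ∫sin(nπx/L)·cos(nπx/L) dx = 0.
State is unnormalized: ∫|u|² dx = 3.6450, and ∫u*·(−ħ² u'') dx = 16.923, so ⟨p²⟩ = 16.923 / 3.6450.
⟨p²⟩ = 4.6429.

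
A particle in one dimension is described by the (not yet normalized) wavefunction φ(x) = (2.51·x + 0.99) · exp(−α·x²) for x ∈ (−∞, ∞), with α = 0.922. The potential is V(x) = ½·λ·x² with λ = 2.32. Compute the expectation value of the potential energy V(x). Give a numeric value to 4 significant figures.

0.7143

⟨V⟩ = ∫ V(x)·|φ|² dx / ∫|φ|² dx.
Expand each integrand as polynomial × e^(−2αx²) and use ∫x^(2j)·e^(−2αx²) dx = (2j−1)!!/(4α)^j · √(π/(2α)), odd powers → 0; here √(π/(2α)) = 1.3053.
State is unnormalized: ∫|φ|² dx = 3.5090, and ∫φ*·V(x)·φ dx = 2.5063, so ⟨V⟩ = 2.5063 / 3.5090.
⟨V⟩ = 0.71426.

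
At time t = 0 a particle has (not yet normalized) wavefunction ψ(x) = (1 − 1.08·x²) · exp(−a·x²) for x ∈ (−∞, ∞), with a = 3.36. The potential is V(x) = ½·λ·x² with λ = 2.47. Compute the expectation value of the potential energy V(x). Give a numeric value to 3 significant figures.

0.0658

⟨V⟩ = ∫ V(x)·|ψ|² dx / ∫|ψ|² dx.
Expand each integrand as polynomial × e^(−2ax²) and use ∫x^(2j)·e^(−2ax²) dx = (2j−1)!!/(4a)^j · √(π/(2a)), odd powers → 0; here √(π/(2a)) = 0.68374.
State is unnormalized: ∫|ψ|² dx = 0.58710, and ∫ψ*·V(x)·ψ dx = 0.038622, so ⟨V⟩ = 0.038622 / 0.58710.
⟨V⟩ = 0.065784.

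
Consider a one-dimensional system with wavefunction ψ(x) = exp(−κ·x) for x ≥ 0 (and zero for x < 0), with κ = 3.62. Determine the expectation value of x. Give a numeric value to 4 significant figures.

⟨x⟩ = ∫ x·|ψ|² dx / ∫|ψ|² dx (integrals over the domain).
Every integrand reduces to terms xʲ·e^(−2κx) on [0, ∞); use ∫₀^∞ xʲ·e^(−2κx) dx = j!/(2κ)^(j+1).
State is unnormalized: ∫|ψ|² dx = 0.13812, and ∫ψ*·x·ψ dx = 0.019078, so ⟨x⟩ = 0.019078 / 0.13812.
⟨x⟩ = 0.13812.

0.1381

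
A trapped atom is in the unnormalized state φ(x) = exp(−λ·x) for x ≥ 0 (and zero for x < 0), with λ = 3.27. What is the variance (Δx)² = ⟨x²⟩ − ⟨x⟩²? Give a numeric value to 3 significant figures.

0.0234

Compute ⟨x⟩ and ⟨x²⟩ separately, then (Δx)² = ⟨x²⟩ − ⟨x⟩².
Every integrand reduces to terms xʲ·e^(−2λx) on [0, ∞); use ∫₀^∞ xʲ·e^(−2λx) dx = j!/(2λ)^(j+1).
Normalization: ∫|φ|² dx = 0.15291.
⟨x⟩ = 0.15291 and ⟨x²⟩ = 0.046760.
(Δx)² = 0.046760 − (0.15291)² = 0.023380.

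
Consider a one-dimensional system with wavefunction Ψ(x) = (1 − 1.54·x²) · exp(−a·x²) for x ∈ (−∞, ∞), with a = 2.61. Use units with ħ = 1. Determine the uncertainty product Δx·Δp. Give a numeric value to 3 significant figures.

Δx = √(⟨x²⟩−⟨x⟩²), Δp = √(⟨p²⟩−⟨p⟩²).
Expand each integrand as polynomial × e^(−2ax²) and use ∫x^(2j)·e^(−2ax²) dx = (2j−1)!!/(4a)^j · √(π/(2a)), odd powers → 0; here √(π/(2a)) = 0.77578. Differentiate with the product rule, d/dx e^(−ax²) = −2ax·e^(−ax²).
Normalization: ∫|Ψ|² dx = 0.59755.
⟨x⟩ = 0.0000, ⟨x²⟩ = 0.054881 ⇒ Δx = 0.23427.
⟨p⟩ = 0.0000, ⟨p²⟩ = 4.9043 ⇒ Δp = 2.2146.
Δx·Δp = 0.51880.

0.519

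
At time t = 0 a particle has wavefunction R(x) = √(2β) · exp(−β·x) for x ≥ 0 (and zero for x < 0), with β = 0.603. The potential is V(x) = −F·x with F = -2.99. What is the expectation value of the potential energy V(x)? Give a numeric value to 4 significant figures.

⟨V⟩ = ∫ V(x)·|R|² dx.
Every integrand reduces to terms xʲ·e^(−2βx) on [0, ∞); use ∫₀^∞ xʲ·e^(−2βx) dx = j!/(2β)^(j+1).
⟨V⟩ = 2.4793.

2.479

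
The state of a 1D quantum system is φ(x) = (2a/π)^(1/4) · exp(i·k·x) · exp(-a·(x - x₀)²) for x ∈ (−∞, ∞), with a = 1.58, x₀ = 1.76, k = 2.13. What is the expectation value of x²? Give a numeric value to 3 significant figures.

⟨x²⟩ = ∫ x²·|φ|² dx (integrals over the domain).
Gaussian moments (u = x − x₀): ∫u^(2j)·e^(−2au²) du = (2j−1)!!/(4a)^j · √(π/(2a)), odd powers integrate to 0; here √(π/(2a)) = 0.99708.
⟨x²⟩ = 3.2558.

3.26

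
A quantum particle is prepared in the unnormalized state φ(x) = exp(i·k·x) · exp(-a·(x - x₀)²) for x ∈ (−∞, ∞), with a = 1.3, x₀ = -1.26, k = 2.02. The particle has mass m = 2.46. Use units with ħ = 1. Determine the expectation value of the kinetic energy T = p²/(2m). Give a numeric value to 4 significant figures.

T = −(ħ²/2m) d²/dx², so ⟨T⟩ = −(ħ²/2m) ∫ φ*·φ'' dx / ∫|φ|² dx; with m = 2.46.
Gaussian moments (u = x − x₀): ∫u^(2j)·e^(−2au²) du = (2j−1)!!/(4a)^j · √(π/(2a)), odd powers integrate to 0; here √(π/(2a)) = 1.0992. Derivatives: φ′ = (ik − 2au)·φ, φ″ = ((ik − 2au)² − 2a)·φ; the odd-in-u pieces drop out.
State is unnormalized: ∫|φ|² dx = 1.0992, and ∫φ*·(−ħ²/2m · φ'') dx = 1.2021, so ⟨T⟩ = 1.2021 / 1.0992.
⟨T⟩ = 1.0936.

1.094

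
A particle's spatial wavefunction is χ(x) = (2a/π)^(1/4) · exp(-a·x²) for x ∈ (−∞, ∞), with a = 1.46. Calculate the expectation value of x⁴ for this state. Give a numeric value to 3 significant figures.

⟨x⁴⟩ = ∫ x⁴·|χ|² dx (integrals over the domain).
Gaussian moments: ∫x^(2j)·e^(−2ax²) dx = (2j−1)!!/(4a)^j · √(π/(2a)), odd powers integrate to 0; here √(π/(2a)) = 1.0373.
⟨x⁴⟩ = 0.087962.

0.0880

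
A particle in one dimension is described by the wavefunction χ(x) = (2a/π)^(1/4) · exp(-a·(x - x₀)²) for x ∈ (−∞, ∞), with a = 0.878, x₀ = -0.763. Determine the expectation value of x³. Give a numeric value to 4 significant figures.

-1.096

⟨x³⟩ = ∫ x³·|χ|² dx (integrals over the domain).
Gaussian moments (u = x − x₀): ∫u^(2j)·e^(−2au²) du = (2j−1)!!/(4a)^j · √(π/(2a)), odd powers integrate to 0; here √(π/(2a)) = 1.3376.
⟨x³⟩ = -1.0960.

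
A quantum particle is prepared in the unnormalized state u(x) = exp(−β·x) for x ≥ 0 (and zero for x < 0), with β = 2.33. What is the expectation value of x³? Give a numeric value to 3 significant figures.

⟨x³⟩ = ∫ x³·|u|² dx / ∫|u|² dx (integrals over the domain).
Every integrand reduces to terms xʲ·e^(−2βx) on [0, ∞); use ∫₀^∞ xʲ·e^(−2βx) dx = j!/(2β)^(j+1).
State is unnormalized: ∫|u|² dx = 0.21459, and ∫u*·x³·u dx = 0.012724, so ⟨x³⟩ = 0.012724 / 0.21459.
⟨x³⟩ = 0.059292.

0.0593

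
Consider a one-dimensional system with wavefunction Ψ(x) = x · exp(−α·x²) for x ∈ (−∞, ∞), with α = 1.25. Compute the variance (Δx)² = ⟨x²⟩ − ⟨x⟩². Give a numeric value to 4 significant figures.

0.6000

Compute ⟨x⟩ and ⟨x²⟩ separately, then (Δx)² = ⟨x²⟩ − ⟨x⟩².
Expand each integrand as polynomial × e^(−2αx²) and use ∫x^(2j)·e^(−2αx²) dx = (2j−1)!!/(4α)^j · √(π/(2α)), odd powers → 0; here √(π/(2α)) = 1.1210.
Normalization: ∫|Ψ|² dx = 0.22420.
⟨x⟩ = 0.0000 and ⟨x²⟩ = 0.60000.
(Δx)² = 0.60000 − (0.0000)² = 0.60000.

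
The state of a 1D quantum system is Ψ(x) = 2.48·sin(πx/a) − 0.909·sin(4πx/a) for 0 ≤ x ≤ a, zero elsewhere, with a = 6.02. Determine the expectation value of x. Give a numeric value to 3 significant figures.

3.07

⟨x⟩ = ∫ x·|Ψ|² dx / ∫|Ψ|² dx (integrals over the domain).
On 0 ≤ x ≤ a (j ≠ l): ∫sin²(jπx/a) dx = a/2, ∫sin(jπx/a)·sin(lπx/a) dx = 0; diagonal moments ∫x·sin²(jπx/a) dx = a²/4, ∫x²·sin²(jπx/a) dx = a³·(1/6 − 1/(4j²π²)); cross terms ∫x·sin(jπx/a)·sin(lπx/a) dx = 0 for j + l even and −4jla²/(π²(j² − l²)²) for j + l odd, ∫x²·sin(jπx/a)·sin(lπx/a) dx = (−1)^(j+l)·4jla³/(π²(j² − l²)²); higher powers the same way via product-to-sum and parts.
State is unnormalized: ∫|Ψ|² dx = 21.000, and ∫Ψ*·x·Ψ dx = 64.387, so ⟨x⟩ = 64.387 / 21.000.
⟨x⟩ = 3.0661.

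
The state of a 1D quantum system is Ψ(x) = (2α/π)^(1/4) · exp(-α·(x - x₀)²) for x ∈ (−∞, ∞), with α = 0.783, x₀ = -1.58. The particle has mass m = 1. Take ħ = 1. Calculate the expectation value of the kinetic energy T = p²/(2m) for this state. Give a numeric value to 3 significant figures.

T = −(ħ²/2m) d²/dx², so ⟨T⟩ = −(ħ²/2m) ∫ Ψ*·Ψ'' dx; with m = 1.
Gaussian moments (u = x − x₀): ∫u^(2j)·e^(−2αu²) du = (2j−1)!!/(4α)^j · √(π/(2α)), odd powers integrate to 0; here √(π/(2α)) = 1.4164. Derivatives: d/dx e^(−αu²) = −2αu·e^(−αu²), d²/dx² e^(−αu²) = (4α²u² − 2α)·e^(−αu²).
⟨T⟩ = 0.39150.

0.392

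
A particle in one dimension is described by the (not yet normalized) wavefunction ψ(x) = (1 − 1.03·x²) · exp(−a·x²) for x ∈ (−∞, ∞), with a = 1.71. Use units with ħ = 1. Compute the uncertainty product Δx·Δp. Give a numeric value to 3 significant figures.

0.521

Δx = √(⟨x²⟩−⟨x⟩²), Δp = √(⟨p²⟩−⟨p⟩²).
Expand each integrand as polynomial × e^(−2ax²) and use ∫x^(2j)·e^(−2ax²) dx = (2j−1)!!/(4a)^j · √(π/(2a)), odd powers → 0; here √(π/(2a)) = 0.95843. Differentiate with the product rule, d/dx e^(−ax²) = −2ax·e^(−ax²).
Normalization: ∫|ψ|² dx = 0.73498.
⟨x⟩ = 0.0000, ⟨x²⟩ = 0.083242 ⇒ Δx = 0.28852.
⟨p⟩ = 0.0000, ⟨p²⟩ = 3.2554 ⇒ Δp = 1.8043.
Δx·Δp = 0.52056.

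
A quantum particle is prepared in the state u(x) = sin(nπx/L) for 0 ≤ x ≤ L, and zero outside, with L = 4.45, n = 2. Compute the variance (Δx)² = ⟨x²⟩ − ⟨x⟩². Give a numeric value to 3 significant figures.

Compute ⟨x⟩ and ⟨x²⟩ separately, then (Δx)² = ⟨x²⟩ − ⟨x⟩².
With sin²θ = (1 − cos2θ)/2 on 0 ≤ x ≤ L: ∫sin²(nπx/L) dx = L/2, ∫x·sin²(nπx/L) dx = L²/4, ∫x²·sin²(nπx/L) dx = L³·(1/6 − 1/(4n²π²)); higher powers xᵏ the same way, integrating xᵏ·cos(2nπx/L) by parts.
Normalization: ∫|u|² dx = 2.2250.
⟨x⟩ = 2.2250 and ⟨x²⟩ = 6.3500.
(Δx)² = 6.3500 − (2.2250)² = 1.3994.

1.40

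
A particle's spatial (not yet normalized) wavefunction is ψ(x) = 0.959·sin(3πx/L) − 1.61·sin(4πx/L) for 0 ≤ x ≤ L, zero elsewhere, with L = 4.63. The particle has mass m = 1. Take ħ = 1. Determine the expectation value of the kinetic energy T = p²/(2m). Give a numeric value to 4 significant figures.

3.261

T = −(ħ²/2m) d²/dx², so ⟨T⟩ = −(ħ²/2m) ∫ ψ*·ψ'' dx / ∫|ψ|² dx; with m = 1.
d²/dx² sin(jπx/L) = −(jπ/L)²·sin(jπx/L); on 0 ≤ x ≤ L, ∫sin²(jπx/L) dx = L/2 and ∫sin(jπx/L)·sin(lπx/L) dx = 0 for j ≠ l, so only diagonal terms survive in ∫|ψ|² and ∫ψ·ψ″; ∫ψ·ψ′ dx = [ψ²/2] between the walls = 0.
State is unnormalized: ∫|ψ|² dx = 8.1298, and ∫ψ*·(−ħ²/2m · ψ'') dx = 26.513, so ⟨T⟩ = 26.513 / 8.1298.
⟨T⟩ = 3.2612.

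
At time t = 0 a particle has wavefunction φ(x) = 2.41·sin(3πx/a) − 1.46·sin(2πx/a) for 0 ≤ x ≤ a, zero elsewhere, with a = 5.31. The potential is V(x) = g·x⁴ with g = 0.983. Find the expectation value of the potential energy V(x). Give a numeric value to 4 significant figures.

244.0

⟨V⟩ = ∫ V(x)·|φ|² dx / ∫|φ|² dx.
On 0 ≤ x ≤ a (j ≠ l): ∫sin²(jπx/a) dx = a/2, ∫sin(jπx/a)·sin(lπx/a) dx = 0; diagonal moments ∫x·sin²(jπx/a) dx = a²/4, ∫x²·sin²(jπx/a) dx = a³·(1/6 − 1/(4j²π²)); cross terms ∫x·sin(jπx/a)·sin(lπx/a) dx = 0 for j + l even and −4jla²/(π²(j² − l²)²) for j + l odd, ∫x²·sin(jπx/a)·sin(lπx/a) dx = (−1)^(j+l)·4jla³/(π²(j² − l²)²); higher powers the same way via product-to-sum and parts.
State is unnormalized: ∫|φ|² dx = 21.080, and ∫φ*·V(x)·φ dx = 5142.9, so ⟨V⟩ = 5142.9 / 21.080.
⟨V⟩ = 243.97.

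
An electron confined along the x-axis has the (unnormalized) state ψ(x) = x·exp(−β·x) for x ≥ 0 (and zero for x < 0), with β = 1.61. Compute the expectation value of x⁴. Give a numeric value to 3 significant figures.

⟨x⁴⟩ = ∫ x⁴·|ψ|² dx / ∫|ψ|² dx (integrals over the domain).
Every integrand reduces to terms xʲ·e^(−2βx) on [0, ∞); use ∫₀^∞ xʲ·e^(−2βx) dx = j!/(2β)^(j+1).
State is unnormalized: ∫|ψ|² dx = 0.059905, and ∫ψ*·x⁴·ψ dx = 0.20060, so ⟨x⁴⟩ = 0.20060 / 0.059905.
⟨x⁴⟩ = 3.3487.

3.35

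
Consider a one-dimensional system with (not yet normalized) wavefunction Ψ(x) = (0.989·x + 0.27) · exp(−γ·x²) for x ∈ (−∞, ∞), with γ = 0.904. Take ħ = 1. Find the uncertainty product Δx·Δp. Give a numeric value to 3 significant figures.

1.11

Δx = √(⟨x²⟩−⟨x⟩²), Δp = √(⟨p²⟩−⟨p⟩²).
Expand each integrand as polynomial × e^(−2γx²) and use ∫x^(2j)·e^(−2γx²) dx = (2j−1)!!/(4γ)^j · √(π/(2γ)), odd powers → 0; here √(π/(2γ)) = 1.3182. Differentiate with the product rule, d/dx e^(−γx²) = −2γx·e^(−γx²).
Normalization: ∫|Ψ|² dx = 0.45266.
⟨x⟩ = 0.43009, ⟨x²⟩ = 0.71223 ⇒ Δx = 0.72612.
⟨p⟩ = 0.0000, ⟨p²⟩ = 2.3282 ⇒ Δp = 1.5258.
Δx·Δp = 1.1079.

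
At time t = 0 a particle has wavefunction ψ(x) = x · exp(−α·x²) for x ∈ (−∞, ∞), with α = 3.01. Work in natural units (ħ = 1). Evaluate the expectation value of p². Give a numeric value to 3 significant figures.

9.03

p² ψ = −ħ² d²ψ/dx²; ⟨p²⟩ = −ħ² ∫ ψ*·ψ'' dx / ∫|ψ|² dx.
Expand each integrand as polynomial × e^(−2αx²) and use ∫x^(2j)·e^(−2αx²) dx = (2j−1)!!/(4α)^j · √(π/(2α)), odd powers → 0; here √(π/(2α)) = 0.72240. Differentiate with the product rule, d/dx e^(−αx²) = −2αx·e^(−αx²).
State is unnormalized: ∫|ψ|² dx = 0.060000, and ∫ψ*·(−ħ² ψ'') dx = 0.54180, so ⟨p²⟩ = 0.54180 / 0.060000.
⟨p²⟩ = 9.0300.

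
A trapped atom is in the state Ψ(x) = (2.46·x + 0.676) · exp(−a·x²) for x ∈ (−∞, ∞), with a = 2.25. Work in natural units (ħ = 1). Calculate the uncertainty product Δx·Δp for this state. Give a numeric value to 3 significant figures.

Δx = √(⟨x²⟩−⟨x⟩²), Δp = √(⟨p²⟩−⟨p⟩²).
Expand each integrand as polynomial × e^(−2ax²) and use ∫x^(2j)·e^(−2ax²) dx = (2j−1)!!/(4a)^j · √(π/(2a)), odd powers → 0; here √(π/(2a)) = 0.83554. Differentiate with the product rule, d/dx e^(−ax²) = −2ax·e^(−ax²).
Normalization: ∫|Ψ|² dx = 0.94364.
⟨x⟩ = 0.32721, ⟨x²⟩ = 0.24342 ⇒ Δx = 0.36925.
⟨p⟩ = 0.0000, ⟨p²⟩ = 4.9292 ⇒ Δp = 2.2202.
Δx·Δp = 0.81981.

0.820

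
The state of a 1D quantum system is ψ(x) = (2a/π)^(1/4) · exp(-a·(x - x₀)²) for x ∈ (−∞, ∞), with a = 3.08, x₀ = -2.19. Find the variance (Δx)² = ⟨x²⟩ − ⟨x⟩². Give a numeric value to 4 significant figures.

0.08117

Compute ⟨x⟩ and ⟨x²⟩ separately, then (Δx)² = ⟨x²⟩ − ⟨x⟩².
Gaussian moments (u = x − x₀): ∫u^(2j)·e^(−2au²) du = (2j−1)!!/(4a)^j · √(π/(2a)), odd powers integrate to 0; here √(π/(2a)) = 0.71414.
⟨x⟩ = -2.1900 and ⟨x²⟩ = 4.8773.
(Δx)² = 4.8773 − (-2.1900)² = 0.081169.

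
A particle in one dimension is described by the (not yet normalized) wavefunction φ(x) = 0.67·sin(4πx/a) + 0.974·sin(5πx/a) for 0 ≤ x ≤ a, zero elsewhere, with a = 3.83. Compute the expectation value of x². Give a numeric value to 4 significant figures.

⟨x²⟩ = ∫ x²·|φ|² dx / ∫|φ|² dx (integrals over the domain).
On 0 ≤ x ≤ a (j ≠ l): ∫sin²(jπx/a) dx = a/2, ∫sin(jπx/a)·sin(lπx/a) dx = 0; diagonal moments ∫x·sin²(jπx/a) dx = a²/4, ∫x²·sin²(jπx/a) dx = a³·(1/6 − 1/(4j²π²)); cross terms ∫x·sin(jπx/a)·sin(lπx/a) dx = 0 for j + l even and −4jla²/(π²(j² − l²)²) for j + l odd, ∫x²·sin(jπx/a)·sin(lπx/a) dx = (−1)^(j+l)·4jla³/(π²(j² − l²)²); higher powers the same way via product-to-sum and parts.
State is unnormalized: ∫|φ|² dx = 2.6764, and ∫φ*·x²·φ dx = 5.6547, so ⟨x²⟩ = 5.6547 / 2.6764.
⟨x²⟩ = 2.1128.

2.113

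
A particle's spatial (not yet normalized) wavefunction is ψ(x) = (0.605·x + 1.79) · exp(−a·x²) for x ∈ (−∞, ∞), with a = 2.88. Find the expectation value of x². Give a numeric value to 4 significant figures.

0.08851

⟨x²⟩ = ∫ x²·|ψ|² dx / ∫|ψ|² dx (integrals over the domain).
Expand each integrand as polynomial × e^(−2ax²) and use ∫x^(2j)·e^(−2ax²) dx = (2j−1)!!/(4a)^j · √(π/(2a)), odd powers → 0; here √(π/(2a)) = 0.73852.
State is unnormalized: ∫|ψ|² dx = 2.3898, and ∫ψ*·x²·ψ dx = 0.21152, so ⟨x²⟩ = 0.21152 / 2.3898.
⟨x²⟩ = 0.088510.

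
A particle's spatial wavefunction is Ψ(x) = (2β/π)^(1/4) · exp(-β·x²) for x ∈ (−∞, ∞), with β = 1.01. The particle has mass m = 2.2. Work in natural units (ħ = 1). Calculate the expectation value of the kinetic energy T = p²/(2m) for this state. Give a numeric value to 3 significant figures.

T = −(ħ²/2m) d²/dx², so ⟨T⟩ = −(ħ²/2m) ∫ Ψ*·Ψ'' dx; with m = 2.2.
Gaussian moments: ∫x^(2j)·e^(−2βx²) dx = (2j−1)!!/(4β)^j · √(π/(2β)), odd powers integrate to 0; here √(π/(2β)) = 1.2471. Derivatives: d/dx e^(−βx²) = −2βx·e^(−βx²), d²/dx² e^(−βx²) = (4β²x² − 2β)·e^(−βx²).
⟨T⟩ = 0.22955.

0.230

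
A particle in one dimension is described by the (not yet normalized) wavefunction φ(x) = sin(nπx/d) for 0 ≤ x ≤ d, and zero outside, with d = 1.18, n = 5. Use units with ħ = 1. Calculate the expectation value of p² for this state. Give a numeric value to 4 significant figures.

177.2

p² φ = −ħ² d²φ/dx²; ⟨p²⟩ = −ħ² ∫ φ*·φ'' dx / ∫|φ|² dx.
d/dx sin(nπx/d) = (nπ/d)·cos(nπx/d) and d²/dx² sin(nπx/d) = −(nπ/d)²·sin(nπx/d); on 0 ≤ x ≤ d, ∫sin²(nπx/d) dx = d/2 and ∫sin(nπx/d)·cos(nπx/d) dx = 0.
State is unnormalized: ∫|φ|² dx = 0.59000, and ∫φ*·(−ħ² φ'') dx = 104.55, so ⟨p²⟩ = 104.55 / 0.59000.
⟨p²⟩ = 177.20.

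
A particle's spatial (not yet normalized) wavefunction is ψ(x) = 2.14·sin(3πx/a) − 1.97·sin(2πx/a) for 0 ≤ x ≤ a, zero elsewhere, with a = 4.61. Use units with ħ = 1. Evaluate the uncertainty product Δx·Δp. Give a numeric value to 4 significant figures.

1.563

Δx = √(⟨x²⟩−⟨x⟩²), Δp = √(⟨p²⟩−⟨p⟩²).
On 0 ≤ x ≤ a (j ≠ l): ∫sin²(jπx/a) dx = a/2, ∫sin(jπx/a)·sin(lπx/a) dx = 0; diagonal moments ∫x·sin²(jπx/a) dx = a²/4, ∫x²·sin²(jπx/a) dx = a³·(1/6 − 1/(4j²π²)); cross terms ∫x·sin(jπx/a)·sin(lπx/a) dx = 0 for j + l even and −4jla²/(π²(j² − l²)²) for j + l odd, ∫x²·sin(jπx/a)·sin(lπx/a) dx = (−1)^(j+l)·4jla³/(π²(j² − l²)²); higher powers the same way via product-to-sum and parts. d²/dx² sin(jπx/a) = −(jπ/a)²·sin(jπx/a); on 0 ≤ x ≤ a, ∫sin²(jπx/a) dx = a/2 and ∫sin(jπx/a)·sin(lπx/a) dx = 0 for j ≠ l, so only diagonal terms survive in ∫|ψ|² and ∫ψ·ψ″; ∫ψ·ψ′ dx = [ψ²/2] between the walls = 0.
Normalization: ∫|ψ|² dx = 19.501.
⟨x⟩ = 3.1988, ⟨x²⟩ = 11.016 ⇒ Δx = 0.88544.
⟨p⟩ = 0.0000, ⟨p²⟩ = 3.1145 ⇒ Δp = 1.7648.
Δx·Δp = 1.5626.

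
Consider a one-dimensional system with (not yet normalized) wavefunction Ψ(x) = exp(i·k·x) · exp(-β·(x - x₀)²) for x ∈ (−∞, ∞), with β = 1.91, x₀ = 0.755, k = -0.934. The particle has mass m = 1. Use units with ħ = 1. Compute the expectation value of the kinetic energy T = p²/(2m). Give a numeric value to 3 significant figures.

1.39

T = −(ħ²/2m) d²/dx², so ⟨T⟩ = −(ħ²/2m) ∫ Ψ*·Ψ'' dx / ∫|Ψ|² dx; with m = 1.
Gaussian moments (u = x − x₀): ∫u^(2j)·e^(−2βu²) du = (2j−1)!!/(4β)^j · √(π/(2β)), odd powers integrate to 0; here √(π/(2β)) = 0.90687. Derivatives: Ψ′ = (ik − 2βu)·Ψ, Ψ″ = ((ik − 2βu)² − 2β)·Ψ; the odd-in-u pieces drop out.
State is unnormalized: ∫|Ψ|² dx = 0.90687, and ∫Ψ*·(−ħ²/2m · Ψ'') dx = 1.2616, so ⟨T⟩ = 1.2616 / 0.90687.
⟨T⟩ = 1.3912.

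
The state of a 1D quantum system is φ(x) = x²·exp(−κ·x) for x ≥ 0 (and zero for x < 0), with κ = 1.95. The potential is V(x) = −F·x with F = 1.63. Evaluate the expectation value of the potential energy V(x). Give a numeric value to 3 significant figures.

⟨V⟩ = ∫ V(x)·|φ|² dx / ∫|φ|² dx.
Every integrand reduces to terms xʲ·e^(−2κx) on [0, ∞); use ∫₀^∞ xʲ·e^(−2κx) dx = j!/(2κ)^(j+1).
State is unnormalized: ∫|φ|² dx = 0.026600, and ∫φ*·V(x)·φ dx = -0.055588, so ⟨V⟩ = -0.055588 / 0.026600.
⟨V⟩ = -2.0897.

-2.09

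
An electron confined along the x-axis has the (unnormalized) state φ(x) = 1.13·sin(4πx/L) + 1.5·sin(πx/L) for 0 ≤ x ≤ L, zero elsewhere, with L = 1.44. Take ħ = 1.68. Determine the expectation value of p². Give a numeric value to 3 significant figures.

p² φ = −ħ² d²φ/dx²; ⟨p²⟩ = −ħ² ∫ φ*·φ'' dx / ∫|φ|² dx.
d²/dx² sin(jπx/L) = −(jπ/L)²·sin(jπx/L); on 0 ≤ x ≤ L, ∫sin²(jπx/L) dx = L/2 and ∫sin(jπx/L)·sin(lπx/L) dx = 0 for j ≠ l, so only diagonal terms survive in ∫|φ|² and ∫φ·φ″; ∫φ·φ′ dx = [φ²/2] between the walls = 0.
State is unnormalized: ∫|φ|² dx = 2.5394, and ∫φ*·(−ħ² φ'') dx = 219.37, so ⟨p²⟩ = 219.37 / 2.5394.
⟨p²⟩ = 86.387.

86.4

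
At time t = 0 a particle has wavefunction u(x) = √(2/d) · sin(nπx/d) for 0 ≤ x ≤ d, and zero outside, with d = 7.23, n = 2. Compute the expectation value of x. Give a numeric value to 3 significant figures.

3.62

⟨x⟩ = ∫ x·|u|² dx (integrals over the domain).
With sin²θ = (1 − cos2θ)/2 on 0 ≤ x ≤ d: ∫sin²(nπx/d) dx = d/2, ∫x·sin²(nπx/d) dx = d²/4, ∫x²·sin²(nπx/d) dx = d³·(1/6 − 1/(4n²π²)); higher powers xᵏ the same way, integrating xᵏ·cos(2nπx/d) by parts.
⟨x⟩ = 3.6150.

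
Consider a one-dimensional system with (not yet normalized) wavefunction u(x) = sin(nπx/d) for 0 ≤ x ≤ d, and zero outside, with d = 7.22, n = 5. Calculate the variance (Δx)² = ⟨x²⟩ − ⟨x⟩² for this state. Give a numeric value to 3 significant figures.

4.24

Compute ⟨x⟩ and ⟨x²⟩ separately, then (Δx)² = ⟨x²⟩ − ⟨x⟩².
With sin²θ = (1 − cos2θ)/2 on 0 ≤ x ≤ d: ∫sin²(nπx/d) dx = d/2, ∫x·sin²(nπx/d) dx = d²/4, ∫x²·sin²(nπx/d) dx = d³·(1/6 − 1/(4n²π²)); higher powers xᵏ the same way, integrating xᵏ·cos(2nπx/d) by parts.
Normalization: ∫|u|² dx = 3.6100.
⟨x⟩ = 3.6100 and ⟨x²⟩ = 17.270.
(Δx)² = 17.270 − (3.6100)² = 4.2384.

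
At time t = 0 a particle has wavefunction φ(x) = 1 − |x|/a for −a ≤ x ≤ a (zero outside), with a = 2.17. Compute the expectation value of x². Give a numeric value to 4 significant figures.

⟨x²⟩ = ∫ x²·|φ|² dx / ∫|φ|² dx (integrals over the domain).
φ is even, so ∫ over [−a, a] = 2∫₀ᵃ with φ = 1 − x/a there: ∫₀ᵃ (1 − x/a)² dx = a/3, ∫₀ᵃ x²(1 − x/a)² dx = a³/30, ∫₀ᵃ x⁴(1 − x/a)² dx = a⁵/105.
State is unnormalized: ∫|φ|² dx = 1.4467, and ∫φ*·x²·φ dx = 0.68122, so ⟨x²⟩ = 0.68122 / 1.4467.
⟨x²⟩ = 0.47089.

0.4709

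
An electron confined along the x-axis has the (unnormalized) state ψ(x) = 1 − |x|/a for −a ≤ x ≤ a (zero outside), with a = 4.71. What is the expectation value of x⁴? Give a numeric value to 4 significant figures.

14.06

⟨x⁴⟩ = ∫ x⁴·|ψ|² dx / ∫|ψ|² dx (integrals over the domain).
ψ is even, so ∫ over [−a, a] = 2∫₀ᵃ with ψ = 1 − x/a there: ∫₀ᵃ (1 − x/a)² dx = a/3, ∫₀ᵃ x²(1 − x/a)² dx = a³/30, ∫₀ᵃ x⁴(1 − x/a)² dx = a⁵/105.
State is unnormalized: ∫|ψ|² dx = 3.1400, and ∫ψ*·x⁴·ψ dx = 44.151, so ⟨x⁴⟩ = 44.151 / 3.1400.
⟨x⁴⟩ = 14.061.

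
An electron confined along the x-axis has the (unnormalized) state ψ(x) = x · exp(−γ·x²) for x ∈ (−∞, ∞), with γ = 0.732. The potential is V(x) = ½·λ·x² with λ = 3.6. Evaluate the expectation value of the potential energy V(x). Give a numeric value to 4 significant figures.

⟨V⟩ = ∫ V(x)·|ψ|² dx / ∫|ψ|² dx.
Expand each integrand as polynomial × e^(−2γx²) and use ∫x^(2j)·e^(−2γx²) dx = (2j−1)!!/(4γ)^j · √(π/(2γ)), odd powers → 0; here √(π/(2γ)) = 1.4649.
State is unnormalized: ∫|ψ|² dx = 0.50030, and ∫ψ*·V(x)·ψ dx = 0.92269, so ⟨V⟩ = 0.92269 / 0.50030.
⟨V⟩ = 1.8443.

1.844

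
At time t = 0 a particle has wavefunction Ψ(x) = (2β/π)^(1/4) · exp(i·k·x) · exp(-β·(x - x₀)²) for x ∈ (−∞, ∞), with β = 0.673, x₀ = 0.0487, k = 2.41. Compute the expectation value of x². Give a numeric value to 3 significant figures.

⟨x²⟩ = ∫ x²·|Ψ|² dx (integrals over the domain).
Gaussian moments (u = x − x₀): ∫u^(2j)·e^(−2βu²) du = (2j−1)!!/(4β)^j · √(π/(2β)), odd powers integrate to 0; here √(π/(2β)) = 1.5278.
⟨x²⟩ = 0.37384.

0.374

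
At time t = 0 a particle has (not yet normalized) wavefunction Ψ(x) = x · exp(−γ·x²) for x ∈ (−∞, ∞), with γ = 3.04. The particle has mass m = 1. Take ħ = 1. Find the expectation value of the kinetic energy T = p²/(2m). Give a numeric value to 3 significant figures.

4.56

T = −(ħ²/2m) d²/dx², so ⟨T⟩ = −(ħ²/2m) ∫ Ψ*·Ψ'' dx / ∫|Ψ|² dx; with m = 1.
Expand each integrand as polynomial × e^(−2γx²) and use ∫x^(2j)·e^(−2γx²) dx = (2j−1)!!/(4γ)^j · √(π/(2γ)), odd powers → 0; here √(π/(2γ)) = 0.71882. Differentiate with the product rule, d/dx e^(−γx²) = −2γx·e^(−γx²).
State is unnormalized: ∫|Ψ|² dx = 0.059114, and ∫Ψ*·(−ħ²/2m · Ψ'') dx = 0.26956, so ⟨T⟩ = 0.26956 / 0.059114.
⟨T⟩ = 4.5600.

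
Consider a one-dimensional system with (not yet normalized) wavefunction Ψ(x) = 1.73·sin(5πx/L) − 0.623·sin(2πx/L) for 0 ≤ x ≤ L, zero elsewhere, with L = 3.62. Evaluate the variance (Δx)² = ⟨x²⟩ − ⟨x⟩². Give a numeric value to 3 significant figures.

1.05

Compute ⟨x⟩ and ⟨x²⟩ separately, then (Δx)² = ⟨x²⟩ − ⟨x⟩².
On 0 ≤ x ≤ L (j ≠ l): ∫sin²(jπx/L) dx = L/2, ∫sin(jπx/L)·sin(lπx/L) dx = 0; diagonal moments ∫x·sin²(jπx/L) dx = L²/4, ∫x²·sin²(jπx/L) dx = L³·(1/6 − 1/(4j²π²)); cross terms ∫x·sin(jπx/L)·sin(lπx/L) dx = 0 for j + l even and −4jlL²/(π²(j² − l²)²) for j + l odd, ∫x²·sin(jπx/L)·sin(lπx/L) dx = (−1)^(j+l)·4jlL³/(π²(j² − l²)²); higher powers the same way via product-to-sum and parts.
Normalization: ∫|Ψ|² dx = 6.1197.
⟨x⟩ = 1.8524 and ⟨x²⟩ = 4.4791.
(Δx)² = 4.4791 − (1.8524)² = 1.0477.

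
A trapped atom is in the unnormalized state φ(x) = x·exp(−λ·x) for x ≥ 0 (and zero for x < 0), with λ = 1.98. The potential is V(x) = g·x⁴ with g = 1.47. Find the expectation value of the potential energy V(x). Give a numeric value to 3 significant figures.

2.15

⟨V⟩ = ∫ V(x)·|φ|² dx / ∫|φ|² dx.
Every integrand reduces to terms xʲ·e^(−2λx) on [0, ∞); use ∫₀^∞ xʲ·e^(−2λx) dx = j!/(2λ)^(j+1).
State is unnormalized: ∫|φ|² dx = 0.032207, and ∫φ*·V(x)·φ dx = 0.069308, so ⟨V⟩ = 0.069308 / 0.032207.
⟨V⟩ = 2.1520.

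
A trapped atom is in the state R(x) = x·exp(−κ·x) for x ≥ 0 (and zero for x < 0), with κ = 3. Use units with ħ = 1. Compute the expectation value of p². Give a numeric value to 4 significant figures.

9.000

p² R = −ħ² d²R/dx²; ⟨p²⟩ = −ħ² ∫ R*·R'' dx / ∫|R|² dx.
Differentiate x·exp(−κ·x) with the product rule; every integrand then reduces to terms xʲ·e^(−2κx) on [0, ∞), with ∫₀^∞ xʲ·e^(−2κx) dx = j!/(2κ)^(j+1).
State is unnormalized: ∫|R|² dx = 0.0092593, and ∫R*·(−ħ² R'') dx = 0.083333, so ⟨p²⟩ = 0.083333 / 0.0092593.
⟨p²⟩ = 9.0000.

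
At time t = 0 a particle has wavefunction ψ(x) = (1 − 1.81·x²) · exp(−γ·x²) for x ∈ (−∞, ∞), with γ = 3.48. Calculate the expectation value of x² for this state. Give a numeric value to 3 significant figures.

⟨x²⟩ = ∫ x²·|ψ|² dx / ∫|ψ|² dx (integrals over the domain).
Expand each integrand as polynomial × e^(−2γx²) and use ∫x^(2j)·e^(−2γx²) dx = (2j−1)!!/(4γ)^j · √(π/(2γ)), odd powers → 0; here √(π/(2γ)) = 0.67185.
State is unnormalized: ∫|ψ|² dx = 0.53121, and ∫ψ*·x²·ψ dx = 0.022851, so ⟨x²⟩ = 0.022851 / 0.53121.
⟨x²⟩ = 0.043016.

0.0430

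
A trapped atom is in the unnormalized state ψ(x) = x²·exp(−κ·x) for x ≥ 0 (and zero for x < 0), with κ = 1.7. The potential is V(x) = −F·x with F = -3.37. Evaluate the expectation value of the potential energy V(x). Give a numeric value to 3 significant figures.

4.96

⟨V⟩ = ∫ V(x)·|ψ|² dx / ∫|ψ|² dx.
Every integrand reduces to terms xʲ·e^(−2κx) on [0, ∞); use ∫₀^∞ xʲ·e^(−2κx) dx = j!/(2κ)^(j+1).
State is unnormalized: ∫|ψ|² dx = 0.052822, and ∫ψ*·V(x)·ψ dx = 0.26178, so ⟨V⟩ = 0.26178 / 0.052822.
⟨V⟩ = 4.9559.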